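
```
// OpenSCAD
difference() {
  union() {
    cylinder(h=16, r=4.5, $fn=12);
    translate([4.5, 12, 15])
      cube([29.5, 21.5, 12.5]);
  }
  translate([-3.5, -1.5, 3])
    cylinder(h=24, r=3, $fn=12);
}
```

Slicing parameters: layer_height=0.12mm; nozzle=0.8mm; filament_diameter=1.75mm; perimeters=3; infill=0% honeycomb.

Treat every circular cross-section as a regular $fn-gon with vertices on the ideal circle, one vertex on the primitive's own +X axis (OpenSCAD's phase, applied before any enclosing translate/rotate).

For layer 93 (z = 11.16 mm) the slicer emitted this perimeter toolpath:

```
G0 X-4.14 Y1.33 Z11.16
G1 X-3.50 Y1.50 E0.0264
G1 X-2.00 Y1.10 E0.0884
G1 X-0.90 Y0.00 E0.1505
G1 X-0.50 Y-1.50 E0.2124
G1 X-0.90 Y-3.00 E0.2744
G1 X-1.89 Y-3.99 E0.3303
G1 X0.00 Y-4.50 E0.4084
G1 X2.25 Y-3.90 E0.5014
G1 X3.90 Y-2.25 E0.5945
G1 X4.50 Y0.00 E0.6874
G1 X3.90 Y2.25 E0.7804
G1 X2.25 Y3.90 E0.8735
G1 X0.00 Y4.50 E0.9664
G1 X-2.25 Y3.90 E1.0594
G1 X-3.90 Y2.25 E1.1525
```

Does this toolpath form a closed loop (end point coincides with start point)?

Start point (G0): (-4.14, 1.33). End point (last G1): the path does not return to the start — open.

no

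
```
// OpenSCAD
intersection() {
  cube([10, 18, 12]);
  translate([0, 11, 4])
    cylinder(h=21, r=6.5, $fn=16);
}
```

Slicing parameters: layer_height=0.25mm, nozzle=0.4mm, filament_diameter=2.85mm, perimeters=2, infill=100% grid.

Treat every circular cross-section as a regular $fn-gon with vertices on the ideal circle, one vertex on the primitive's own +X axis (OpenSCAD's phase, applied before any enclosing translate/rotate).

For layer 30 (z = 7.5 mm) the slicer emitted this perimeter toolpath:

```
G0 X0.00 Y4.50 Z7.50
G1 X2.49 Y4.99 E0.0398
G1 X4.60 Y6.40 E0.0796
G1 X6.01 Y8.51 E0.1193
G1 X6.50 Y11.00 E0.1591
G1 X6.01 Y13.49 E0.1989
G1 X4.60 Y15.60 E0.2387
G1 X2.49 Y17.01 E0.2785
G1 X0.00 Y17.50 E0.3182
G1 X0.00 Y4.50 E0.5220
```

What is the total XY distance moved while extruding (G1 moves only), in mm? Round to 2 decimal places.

33.30 mm

Sum the Euclidean lengths of each G1 segment: total = 33.30 mm.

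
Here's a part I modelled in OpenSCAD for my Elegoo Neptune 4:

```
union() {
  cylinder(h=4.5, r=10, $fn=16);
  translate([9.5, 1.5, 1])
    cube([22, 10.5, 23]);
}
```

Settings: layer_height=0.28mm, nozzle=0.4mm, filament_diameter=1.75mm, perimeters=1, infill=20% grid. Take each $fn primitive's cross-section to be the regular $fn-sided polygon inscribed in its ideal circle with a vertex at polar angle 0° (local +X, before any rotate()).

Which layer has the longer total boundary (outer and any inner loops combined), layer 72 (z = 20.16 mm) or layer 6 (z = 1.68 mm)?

Layer 72 (z = 20.16): the cylinder does not reach this height (z outside [0, 4.5]); the cube at (9.5, 1.5) is present — its section is the full 22×10.5 rectangle (perimeter 65.00 mm); Merging all regions: only the 22×10.5 cube at (9.5, 1.5) is present, so the union is just that shape — boundary = 65.00 mm. So its perimeter = 65.00 mm. Layer 6 (z = 1.68): the cylinder: section is a regular 16-gon, circumradius r=10 (perimeter = 2·16·10.000·sin(180°/16) = 62.43 mm); the cube at (9.5, 1.5) is present — its section is the full 22×10.5 rectangle (perimeter 65.00 mm); Combining (union): the regions partially overlap (shared area 0.10 mm²), so the edge portions inside another operand are dropped and the merged outline is re-measured after clipping — boundary = 125.18 mm. So its perimeter = 125.18 mm. Layer 6 is larger (125.18 vs 65.00 mm).

layer 6 (z = 1.68 mm)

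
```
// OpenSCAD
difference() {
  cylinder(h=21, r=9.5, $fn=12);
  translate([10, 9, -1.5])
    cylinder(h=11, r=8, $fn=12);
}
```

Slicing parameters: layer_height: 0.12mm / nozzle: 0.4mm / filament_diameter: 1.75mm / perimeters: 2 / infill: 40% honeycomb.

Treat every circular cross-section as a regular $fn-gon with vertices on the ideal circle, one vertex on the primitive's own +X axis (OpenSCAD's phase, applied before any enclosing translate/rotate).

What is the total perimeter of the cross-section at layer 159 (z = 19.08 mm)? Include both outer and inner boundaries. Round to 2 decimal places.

59.01 mm

At z = 19.08 mm: the r=9.5 cylinder gives a regular 12-gon of circumradius 9.5 (constant along its height) (perimeter = 2·12·9.500·sin(180°/12) = 59.01 mm); the cylinder at (10, 9) is absent (z outside [-1.5, 9.5]); Subtracting the remaining from the first: none of the subtracted shapes is present at this height, so the r=9.5 cylinder is unchanged — boundary = 59.01 mm. Overall, the cross-section is a single solid region. Total boundary length (outer) = 59.01 mm.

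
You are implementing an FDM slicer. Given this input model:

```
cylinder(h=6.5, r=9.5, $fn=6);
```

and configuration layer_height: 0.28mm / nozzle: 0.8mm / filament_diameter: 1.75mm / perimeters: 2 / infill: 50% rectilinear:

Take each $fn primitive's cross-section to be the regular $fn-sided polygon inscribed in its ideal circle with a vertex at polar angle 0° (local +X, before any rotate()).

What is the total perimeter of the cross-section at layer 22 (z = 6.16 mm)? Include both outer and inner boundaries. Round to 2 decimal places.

57.00 mm

At z = 6.16 mm: the r=9.5 cylinder gives a regular 6-gon of circumradius 9.5 (constant along its height) (perimeter = 2·6·9.500·sin(180°/6) = 57.00 mm). Overall, the cross-section is a single solid region. Total boundary length (outer) = 57.00 mm.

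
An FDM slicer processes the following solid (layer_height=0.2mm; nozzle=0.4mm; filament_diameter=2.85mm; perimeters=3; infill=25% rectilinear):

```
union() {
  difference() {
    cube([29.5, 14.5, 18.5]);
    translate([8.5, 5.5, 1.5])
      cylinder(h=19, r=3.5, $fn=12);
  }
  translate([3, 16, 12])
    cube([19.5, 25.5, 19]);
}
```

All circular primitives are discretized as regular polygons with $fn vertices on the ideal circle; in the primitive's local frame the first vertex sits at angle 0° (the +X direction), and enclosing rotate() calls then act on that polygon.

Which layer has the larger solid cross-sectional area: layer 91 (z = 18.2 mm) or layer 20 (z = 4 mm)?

Layer 91 (z = 18.2): the cube is present — its section is the full 29.5×14.5 rectangle (area 427.75 mm²); the r=3.5 cylinder at (8.5, 5.5) gives a regular 12-gon of circumradius 3.5 (constant along its height) (area = (12/2)·3.500²·sin(360°/12) = 36.75 mm²); After the difference (first − rest): starting from the 29.5×14.5 cube (427.75 mm²), the r=3.5 cylinder at (8.5, 5.5) lies wholly inside it (removes its full 36.75 mm² and its 21.74 mm outline becomes a hole wall) — area = 391.00 mm²; the cube at (3, 16) (footprint 19.5×25.5) is included at this height (area 497.25 mm²); Merging all regions: the 2 present regions are separate (no shared area or edge), so areas and boundary lengths simply add and each stays a separate island — area = 888.25 mm². So its area = 888.25 mm². Layer 20 (z = 4): the cube is present — its section is the full 29.5×14.5 rectangle (area 427.75 mm²); the r=3.5 cylinder at (8.5, 5.5) gives a regular 12-gon of circumradius 3.5 (constant along its height) (area = (12/2)·3.500²·sin(360°/12) = 36.75 mm²); After the difference (first − rest): starting from the 29.5×14.5 cube (427.75 mm²), the r=3.5 cylinder at (8.5, 5.5) lies wholly inside it (removes its full 36.75 mm² and its 21.74 mm outline becomes a hole wall) — area = 391.00 mm²; the cube at (3, 16) is not intersected at this z (z outside [12, 31]); Combining (union): only the result so far is present, so the union is just that shape — area = 391.00 mm². So its area = 391.00 mm². Layer 91 is larger (888.25 vs 391.00 mm²).

layer 91 (z = 18.2 mm)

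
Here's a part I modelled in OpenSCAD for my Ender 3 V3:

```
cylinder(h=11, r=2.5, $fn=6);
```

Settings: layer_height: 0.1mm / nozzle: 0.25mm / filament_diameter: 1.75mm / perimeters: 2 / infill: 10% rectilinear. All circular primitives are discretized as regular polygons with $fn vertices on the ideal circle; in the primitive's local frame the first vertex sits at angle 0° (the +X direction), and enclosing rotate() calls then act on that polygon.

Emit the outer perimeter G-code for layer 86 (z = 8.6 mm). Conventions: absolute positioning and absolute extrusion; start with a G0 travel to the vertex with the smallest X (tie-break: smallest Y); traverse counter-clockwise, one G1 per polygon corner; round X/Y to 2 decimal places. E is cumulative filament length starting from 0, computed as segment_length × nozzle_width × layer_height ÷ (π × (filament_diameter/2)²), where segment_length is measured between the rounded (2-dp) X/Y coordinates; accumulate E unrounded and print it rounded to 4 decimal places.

G0 X-2.50 Y0.00 Z8.60
G1 X-1.25 Y-2.17 E0.0260
G1 X1.25 Y-2.17 E0.0520
G1 X2.50 Y0.00 E0.0780
G1 X1.25 Y2.17 E0.1041
G1 X-1.25 Y2.17 E0.1301
G1 X-2.50 Y0.00 E0.1561

At z = 8.6 mm: the cylinder: section is a regular 6-gon, circumradius r=2.5. The outline is a single polygon with 6 vertices. Extrusion per mm of travel: 0.25 × 0.1 / (π × 0.875²) = 0.010394. Accumulating E over each segment gives final E = 0.1561.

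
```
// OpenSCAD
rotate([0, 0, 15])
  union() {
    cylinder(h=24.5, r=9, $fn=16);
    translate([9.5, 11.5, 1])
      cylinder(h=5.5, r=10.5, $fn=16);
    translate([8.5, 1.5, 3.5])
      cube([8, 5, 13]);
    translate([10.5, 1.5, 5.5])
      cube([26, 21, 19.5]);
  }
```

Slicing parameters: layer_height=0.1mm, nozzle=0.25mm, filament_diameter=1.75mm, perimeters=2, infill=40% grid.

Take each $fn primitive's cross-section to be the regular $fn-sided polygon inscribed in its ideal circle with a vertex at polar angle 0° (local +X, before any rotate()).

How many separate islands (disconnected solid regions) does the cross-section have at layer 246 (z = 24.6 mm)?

1

At z = 24.6 mm: the cylinder is not intersected at this z (z outside [0, 24.5]); the cylinder at (9.5, 11.5) is absent (z outside [1, 6.5]); the cube at (8.5, 1.5) is not intersected at this z (z outside [3.5, 16.5]); the cube at (10.5, 1.5) (footprint 26×21) is included at this height; Taking the union: only the 26×21 cube at (10.5, 1.5) is present, so the union is just that shape — 1 connected region; (whole slice rotated 15° about Z — lengths, areas and connectivity unchanged). Overall, the cross-section is a single solid region. Island count = 1.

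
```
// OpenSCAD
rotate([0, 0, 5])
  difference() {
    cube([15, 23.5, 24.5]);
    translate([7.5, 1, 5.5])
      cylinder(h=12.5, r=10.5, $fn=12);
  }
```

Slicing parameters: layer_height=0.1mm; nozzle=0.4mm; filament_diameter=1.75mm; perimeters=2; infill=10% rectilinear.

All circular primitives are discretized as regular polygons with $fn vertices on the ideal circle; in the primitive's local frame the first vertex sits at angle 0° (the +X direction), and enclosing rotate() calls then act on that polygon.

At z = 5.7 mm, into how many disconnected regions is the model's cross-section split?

1

At z = 5.7 mm: the cube (footprint 15×23.5) is included at this height; the r=10.5 cylinder at (7.5, 1) contributes a regular 12-gon of circumradius 10.5; Subtracting the remaining from the first: starting from the 15×23.5 cube, the r=10.5 cylinder at (7.5, 1) partially overlaps it — only the 153.72 mm² overlap (of its 330.75 mm²) is removed, clipping the outline — 1 connected region; (rotated 5° about Z; rotation is an isometry so areas/perimeters/island counts are preserved). The result has 1 disconnected region.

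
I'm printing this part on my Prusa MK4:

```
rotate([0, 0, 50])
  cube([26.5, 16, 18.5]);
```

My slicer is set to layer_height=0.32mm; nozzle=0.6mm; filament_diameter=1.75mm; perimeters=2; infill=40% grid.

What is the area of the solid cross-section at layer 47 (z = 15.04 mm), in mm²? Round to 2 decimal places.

At z = 15.04 mm: the cube (footprint 26.5×16) is included at this height (area 424.00 mm²); (rotated 50° about Z; rotation is an isometry so areas/perimeters/island counts are preserved). Overall, the cross-section is a single solid region. Net area = 424.00 mm².

424.00 mm²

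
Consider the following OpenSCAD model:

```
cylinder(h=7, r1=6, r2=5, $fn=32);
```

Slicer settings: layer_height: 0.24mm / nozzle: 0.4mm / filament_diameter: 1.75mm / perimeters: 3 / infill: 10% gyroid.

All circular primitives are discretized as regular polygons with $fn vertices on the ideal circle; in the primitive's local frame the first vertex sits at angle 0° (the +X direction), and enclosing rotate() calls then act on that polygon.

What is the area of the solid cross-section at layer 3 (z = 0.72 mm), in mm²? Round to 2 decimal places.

108.55 mm²

At z = 0.72 mm: the cone: at t=0.103 of its height the radius interpolates to r₁+(r₂−r₁)t = 5.897, giving a regular 32-gon of that circumradius (area = (32/2)·5.897²·sin(360°/32) = 108.55 mm²). Overall, the cross-section is a single solid region. Net area = 108.55 mm².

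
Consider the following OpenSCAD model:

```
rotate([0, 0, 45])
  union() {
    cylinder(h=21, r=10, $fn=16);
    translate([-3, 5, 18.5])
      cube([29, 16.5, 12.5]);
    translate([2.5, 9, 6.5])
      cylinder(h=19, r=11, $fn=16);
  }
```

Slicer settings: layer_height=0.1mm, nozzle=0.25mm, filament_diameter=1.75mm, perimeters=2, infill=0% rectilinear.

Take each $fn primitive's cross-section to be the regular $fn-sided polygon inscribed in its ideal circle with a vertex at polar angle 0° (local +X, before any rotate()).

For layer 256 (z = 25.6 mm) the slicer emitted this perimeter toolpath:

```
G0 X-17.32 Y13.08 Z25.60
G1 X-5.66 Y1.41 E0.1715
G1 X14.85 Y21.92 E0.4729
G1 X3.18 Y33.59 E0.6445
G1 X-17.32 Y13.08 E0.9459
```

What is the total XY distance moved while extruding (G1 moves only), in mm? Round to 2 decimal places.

91.00 mm

Sum the Euclidean lengths of each G1 segment: total = 91.00 mm.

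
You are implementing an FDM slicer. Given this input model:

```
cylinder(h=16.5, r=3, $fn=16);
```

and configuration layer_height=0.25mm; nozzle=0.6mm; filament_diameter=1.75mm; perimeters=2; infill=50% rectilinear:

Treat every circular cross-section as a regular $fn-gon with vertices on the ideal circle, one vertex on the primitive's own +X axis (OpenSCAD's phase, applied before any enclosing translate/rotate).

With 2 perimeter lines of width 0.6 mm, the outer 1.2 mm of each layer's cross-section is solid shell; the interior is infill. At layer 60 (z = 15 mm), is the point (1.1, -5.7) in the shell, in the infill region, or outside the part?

outside

At z = 15 mm: the r=3 cylinder contributes a regular 16-gon of circumradius 3. Overall, the cross-section is a single solid region. The nearest boundary edge runs (-0.00, -3.00)→(1.15, -2.77); distance from the point to it = 2.86 mm. The point is not inside any of the regions above, so it lies outside the cross-section (2.86 mm from the nearest boundary).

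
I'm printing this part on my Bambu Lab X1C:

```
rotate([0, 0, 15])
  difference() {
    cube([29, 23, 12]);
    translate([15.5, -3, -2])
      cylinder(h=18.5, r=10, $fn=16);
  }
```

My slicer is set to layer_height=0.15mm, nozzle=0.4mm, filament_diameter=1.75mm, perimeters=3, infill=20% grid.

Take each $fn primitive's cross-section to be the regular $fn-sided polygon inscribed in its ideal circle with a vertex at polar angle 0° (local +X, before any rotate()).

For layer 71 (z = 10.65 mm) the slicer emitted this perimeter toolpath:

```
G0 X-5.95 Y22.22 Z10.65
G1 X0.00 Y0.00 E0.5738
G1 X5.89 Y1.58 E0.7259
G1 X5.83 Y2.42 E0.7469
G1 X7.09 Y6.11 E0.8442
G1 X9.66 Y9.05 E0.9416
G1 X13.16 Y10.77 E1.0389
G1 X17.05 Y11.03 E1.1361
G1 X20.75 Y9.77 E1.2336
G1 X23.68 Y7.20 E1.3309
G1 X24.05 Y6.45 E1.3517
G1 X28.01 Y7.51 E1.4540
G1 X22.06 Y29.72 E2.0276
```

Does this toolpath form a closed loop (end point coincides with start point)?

no

Start point (G0): (-5.95, 22.22). End point (last G1): the path does not return to the start — open.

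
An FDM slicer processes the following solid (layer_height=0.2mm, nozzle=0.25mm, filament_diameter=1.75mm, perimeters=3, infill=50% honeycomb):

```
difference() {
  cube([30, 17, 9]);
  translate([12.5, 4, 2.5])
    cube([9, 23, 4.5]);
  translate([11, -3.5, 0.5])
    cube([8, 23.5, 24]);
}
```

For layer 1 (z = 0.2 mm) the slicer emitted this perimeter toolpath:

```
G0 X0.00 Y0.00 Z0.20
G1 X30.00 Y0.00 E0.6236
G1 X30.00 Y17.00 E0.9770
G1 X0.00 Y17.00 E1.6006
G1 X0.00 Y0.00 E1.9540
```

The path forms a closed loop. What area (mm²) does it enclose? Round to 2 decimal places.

Apply the shoelace formula to the sequence of (X, Y) vertices; enclosed area = 510.00 mm².

510.00 mm²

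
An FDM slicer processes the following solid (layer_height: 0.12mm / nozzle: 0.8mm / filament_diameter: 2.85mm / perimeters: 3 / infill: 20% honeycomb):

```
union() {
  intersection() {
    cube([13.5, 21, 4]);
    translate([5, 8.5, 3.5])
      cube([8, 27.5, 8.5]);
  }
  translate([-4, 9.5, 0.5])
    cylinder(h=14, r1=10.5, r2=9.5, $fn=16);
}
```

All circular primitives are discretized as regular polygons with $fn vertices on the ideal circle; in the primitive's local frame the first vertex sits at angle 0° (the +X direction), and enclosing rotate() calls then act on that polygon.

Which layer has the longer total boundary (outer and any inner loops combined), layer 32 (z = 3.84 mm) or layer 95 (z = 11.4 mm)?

Layer 32 (z = 3.84): the cube (footprint 13.5×21) is included at this height (perimeter 69.00 mm); the cube at (5, 8.5) (footprint 8×27.5) is included at this height (perimeter 71.00 mm); After intersecting: the 8×27.5 cube at (5, 8.5) partially overlaps the 13.5×21 cube; clipping to the common part keeps 100.00 mm² — boundary = 41.00 mm; the cone at (-4, 9.5): at t=0.239 of its height the radius interpolates to r₁+(r₂−r₁)t = 10.261, giving a regular 16-gon of that circumradius (perimeter = 2·16·10.261·sin(180°/16) = 64.06 mm); Combining (union): the regions partially overlap (shared area 4.75 mm²), so the edge portions inside another operand are dropped and the merged outline is re-measured after clipping — boundary = 92.46 mm. So its perimeter = 92.46 mm. Layer 95 (z = 11.4): the cube is absent (z outside [0, 4]); the cube at (5, 8.5) (footprint 8×27.5) is included at this height (perimeter 71.00 mm); Keeping only the common overlap: at least one operand is absent at this height, so nothing remains; the cone at (-4, 9.5) contributes a regular 16-gon of circumradius 9.721 (interpolated between r1=10.5 and r2=9.5 at t=0.779) (perimeter = 2·16·9.721·sin(180°/16) = 60.69 mm); Merging all regions: only the cone at (-4, 9.5) is present, so the union is just that shape — boundary = 60.69 mm. So its perimeter = 60.69 mm. Layer 32 is larger (92.46 vs 60.69 mm).

layer 32 (z = 3.84 mm)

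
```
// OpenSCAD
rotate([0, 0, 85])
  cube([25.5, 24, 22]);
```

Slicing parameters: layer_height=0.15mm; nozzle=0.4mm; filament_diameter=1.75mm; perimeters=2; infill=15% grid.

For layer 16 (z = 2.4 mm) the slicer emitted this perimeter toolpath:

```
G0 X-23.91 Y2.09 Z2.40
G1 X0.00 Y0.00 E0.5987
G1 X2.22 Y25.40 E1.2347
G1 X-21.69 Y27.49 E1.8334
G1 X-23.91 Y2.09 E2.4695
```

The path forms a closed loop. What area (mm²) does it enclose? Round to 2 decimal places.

611.95 mm²

Apply the shoelace formula to the sequence of (X, Y) vertices; enclosed area = 611.95 mm².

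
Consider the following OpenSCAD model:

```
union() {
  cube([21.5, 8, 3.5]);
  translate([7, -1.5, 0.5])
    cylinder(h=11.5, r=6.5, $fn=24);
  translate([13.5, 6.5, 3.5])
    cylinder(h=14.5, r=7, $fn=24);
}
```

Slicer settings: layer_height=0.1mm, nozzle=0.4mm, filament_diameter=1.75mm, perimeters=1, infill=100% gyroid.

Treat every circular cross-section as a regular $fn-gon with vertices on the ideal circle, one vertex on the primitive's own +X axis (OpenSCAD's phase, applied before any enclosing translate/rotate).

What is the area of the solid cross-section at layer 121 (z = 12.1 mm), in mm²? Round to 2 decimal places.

At z = 12.1 mm: the cube is not intersected at this z (z outside [0, 3.5]); the cylinder at (7, -1.5) is absent (z outside [0.5, 12]); the r=7 cylinder at (13.5, 6.5) contributes a regular 24-gon of circumradius 7 (area = (24/2)·7.000²·sin(360°/24) = 152.19 mm²); Taking the union: only the r=7 cylinder at (13.5, 6.5) is present, so the union is just that shape — area = 152.19 mm². Overall, the cross-section is a single solid region. Net area = 152.19 mm².

152.19 mm²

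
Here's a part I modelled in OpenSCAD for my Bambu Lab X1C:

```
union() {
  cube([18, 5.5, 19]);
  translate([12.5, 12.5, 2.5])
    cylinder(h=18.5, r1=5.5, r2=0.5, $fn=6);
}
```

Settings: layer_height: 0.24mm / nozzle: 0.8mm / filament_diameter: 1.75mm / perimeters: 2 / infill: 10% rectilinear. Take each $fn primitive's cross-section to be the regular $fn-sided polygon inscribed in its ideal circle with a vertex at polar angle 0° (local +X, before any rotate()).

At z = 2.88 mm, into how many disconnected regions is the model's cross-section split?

At z = 2.88 mm: the cube is present — its section is the full 18×5.5 rectangle; the cone at (12.5, 12.5) (r1=5.5→r2=0.5) has section circumradius 5.397 here — a regular 6-gon; Combining (union): the 2 present regions are separate (no shared area or edge), so areas and boundary lengths simply add and each stays a separate island — 2 connected regions. The result has 2 disconnected regions.

2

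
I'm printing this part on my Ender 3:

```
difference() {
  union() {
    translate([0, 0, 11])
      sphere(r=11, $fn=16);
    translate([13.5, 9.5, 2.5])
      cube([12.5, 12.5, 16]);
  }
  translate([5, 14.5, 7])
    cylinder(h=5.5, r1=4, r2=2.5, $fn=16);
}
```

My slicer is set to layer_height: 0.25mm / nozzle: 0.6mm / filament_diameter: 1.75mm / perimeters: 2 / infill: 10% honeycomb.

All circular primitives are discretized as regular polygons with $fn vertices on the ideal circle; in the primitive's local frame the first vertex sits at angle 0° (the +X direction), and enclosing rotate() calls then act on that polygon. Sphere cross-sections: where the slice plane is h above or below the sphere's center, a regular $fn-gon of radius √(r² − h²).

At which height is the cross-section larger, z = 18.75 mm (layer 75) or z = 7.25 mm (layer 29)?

Layer 75 (z = 18.75): the r=11 sphere slices to a regular 16-gon of circumradius 7.806 (√(r²−h²) with h=7.75 from center) (area = (16/2)·7.806²·sin(360°/16) = 186.56 mm²); the cube at (13.5, 9.5) is absent (z outside [2.5, 18.5]); Merging all regions: only the r=11 sphere is present, so the union is just that shape — area = 186.56 mm²; the cone at (5, 14.5) does not reach this height (z outside [7, 12.5]); After the difference (first − rest): none of the subtracted shapes is present at this height, so that combined region is unchanged — area = 186.56 mm². So its area = 186.56 mm². Layer 29 (z = 7.25): the r=11 sphere slices to a regular 16-gon of circumradius 10.341 (√(r²−h²) with h=3.75 from center) (area = (16/2)·10.341²·sin(360°/16) = 327.39 mm²); the cube at (13.5, 9.5) is present — its section is the full 12.5×12.5 rectangle (area 156.25 mm²); Combining (union): the 2 present regions are separate (no shared area or edge), so areas and boundary lengths simply add and each stays a separate island — area = 483.64 mm²; the cone at (5, 14.5): at t=0.045 of its height the radius interpolates to r₁+(r₂−r₁)t = 3.932, giving a regular 16-gon of that circumradius (area = (16/2)·3.932²·sin(360°/16) = 47.33 mm²); Subtracting the remaining from the first: starting from that combined region (483.64 mm²), the cone at (5, 14.5) misses the remaining region (no effect) — area = 483.64 mm². So its area = 483.64 mm². Layer 29 is larger (483.64 vs 186.56 mm²).

layer 29 (z = 7.25 mm)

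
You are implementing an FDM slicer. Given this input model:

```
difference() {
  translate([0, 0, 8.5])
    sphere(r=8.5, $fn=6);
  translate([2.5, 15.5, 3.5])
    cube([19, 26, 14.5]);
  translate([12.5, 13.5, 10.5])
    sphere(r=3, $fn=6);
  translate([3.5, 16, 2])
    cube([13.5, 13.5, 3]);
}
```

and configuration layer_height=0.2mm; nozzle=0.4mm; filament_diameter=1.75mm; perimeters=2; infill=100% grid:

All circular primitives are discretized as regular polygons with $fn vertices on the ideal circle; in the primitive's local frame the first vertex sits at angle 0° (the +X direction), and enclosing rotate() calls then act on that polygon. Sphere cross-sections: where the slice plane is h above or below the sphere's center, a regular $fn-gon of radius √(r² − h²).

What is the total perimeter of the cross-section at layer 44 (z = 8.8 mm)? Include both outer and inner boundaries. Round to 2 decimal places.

At z = 8.8 mm: the r=8.5 sphere contributes a regular 6-gon of circumradius √(8.5²−0.3²) = 8.495 (perimeter = 2·6·8.495·sin(180°/6) = 50.97 mm); the cube at (2.5, 15.5) is present — its section is the full 19×26 rectangle (perimeter 90.00 mm); the sphere at (12.5, 13.5): section is a regular 6-gon, circumradius = √(r²−h²) = √(3²−1.7²) = 2.472 (perimeter = 2·6·2.472·sin(180°/6) = 14.83 mm); the cube at (3.5, 16) is not intersected at this z (z outside [2, 5]); After the difference (first − rest): starting from the r=8.5 sphere, the 19×26 cube at (2.5, 15.5) misses the remaining region (no effect); the r=3 sphere at (12.5, 13.5) misses the remaining region (no effect) — boundary = 50.97 mm. Overall, the cross-section is a single solid region. Total boundary length (outer) = 50.97 mm.

50.97 mm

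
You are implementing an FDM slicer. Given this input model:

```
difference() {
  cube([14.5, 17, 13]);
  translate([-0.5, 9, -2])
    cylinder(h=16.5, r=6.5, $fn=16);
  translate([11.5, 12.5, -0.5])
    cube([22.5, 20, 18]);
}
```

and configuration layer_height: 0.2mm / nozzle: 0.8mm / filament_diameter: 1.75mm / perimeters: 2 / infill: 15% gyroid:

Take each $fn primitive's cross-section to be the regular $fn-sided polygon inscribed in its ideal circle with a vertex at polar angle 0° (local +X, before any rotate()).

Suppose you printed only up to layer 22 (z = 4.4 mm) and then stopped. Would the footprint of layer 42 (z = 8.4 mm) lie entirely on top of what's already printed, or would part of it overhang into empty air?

entirely on top

Compare the two slices. At z = 4.4: the cube (footprint 14.5×17) is included at this height (area 246.50 mm²); the r=6.5 cylinder at (-0.5, 9) contributes a regular 16-gon of circumradius 6.5 (area = (16/2)·6.500²·sin(360°/16) = 129.35 mm²); the 22.5×20 cube at (11.5, 12.5) contributes its full rectangle (area 450.00 mm²); Taking the first minus the rest: starting from the 14.5×17 cube (246.50 mm²), the r=6.5 cylinder at (-0.5, 9) partially overlaps it — only the 58.22 mm² overlap (of its 129.35 mm²) is removed, clipping the outline; the 22.5×20 cube at (11.5, 12.5) partially overlaps it — only the 13.50 mm² overlap (of its 450.00 mm²) is removed, clipping the outline — area = 174.78 mm². At z = 8.4: the 14.5×17 cube contributes its full rectangle (area 246.50 mm²); the r=6.5 cylinder at (-0.5, 9) gives a regular 16-gon of circumradius 6.5 (constant along its height) (area = (16/2)·6.500²·sin(360°/16) = 129.35 mm²); the cube at (11.5, 12.5) is present — its section is the full 22.5×20 rectangle (area 450.00 mm²); After the difference (first − rest): starting from the 14.5×17 cube (246.50 mm²), the r=6.5 cylinder at (-0.5, 9) partially overlaps it — only the 58.22 mm² overlap (of its 129.35 mm²) is removed, clipping the outline; the 22.5×20 cube at (11.5, 12.5) partially overlaps it — only the 13.50 mm² overlap (of its 450.00 mm²) is removed, clipping the outline — area = 174.78 mm². Checking containment: the cross-section at z = 8.4 is a subset of the cross-section at z = 4.4.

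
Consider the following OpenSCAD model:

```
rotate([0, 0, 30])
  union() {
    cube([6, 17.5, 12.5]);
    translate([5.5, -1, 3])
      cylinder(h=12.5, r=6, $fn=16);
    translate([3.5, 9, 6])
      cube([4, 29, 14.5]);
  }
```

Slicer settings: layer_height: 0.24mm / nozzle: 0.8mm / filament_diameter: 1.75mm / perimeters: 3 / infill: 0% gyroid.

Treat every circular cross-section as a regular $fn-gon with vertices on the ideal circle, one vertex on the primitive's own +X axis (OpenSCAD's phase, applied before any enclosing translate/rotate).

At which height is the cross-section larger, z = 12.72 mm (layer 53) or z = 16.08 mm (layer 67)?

Layer 53 (z = 12.72): the cube is not intersected at this z (z outside [0, 12.5]); the r=6 cylinder at (5.5, -1) gives a regular 16-gon of circumradius 6 (constant along its height) (area = (16/2)·6.000²·sin(360°/16) = 110.21 mm²); the cube at (3.5, 9) (footprint 4×29) is included at this height (area 116.00 mm²); Merging all regions: the 2 present regions are separate (no shared area or edge), so areas and boundary lengths simply add and each stays a separate island — area = 226.21 mm²; (whole slice rotated 30° about Z — lengths, areas and connectivity unchanged). So its area = 226.21 mm². Layer 67 (z = 16.08): the cube is not intersected at this z (z outside [0, 12.5]); the cylinder at (5.5, -1) is not intersected at this z (z outside [3, 15.5]); the cube at (3.5, 9) is present — its section is the full 4×29 rectangle (area 116.00 mm²); Combining (union): only the 4×29 cube at (3.5, 9) is present, so the union is just that shape — area = 116.00 mm²; (whole slice rotated 30° about Z — lengths, areas and connectivity unchanged). So its area = 116.00 mm². Layer 53 is larger (226.21 vs 116.00 mm²).

layer 53 (z = 12.72 mm)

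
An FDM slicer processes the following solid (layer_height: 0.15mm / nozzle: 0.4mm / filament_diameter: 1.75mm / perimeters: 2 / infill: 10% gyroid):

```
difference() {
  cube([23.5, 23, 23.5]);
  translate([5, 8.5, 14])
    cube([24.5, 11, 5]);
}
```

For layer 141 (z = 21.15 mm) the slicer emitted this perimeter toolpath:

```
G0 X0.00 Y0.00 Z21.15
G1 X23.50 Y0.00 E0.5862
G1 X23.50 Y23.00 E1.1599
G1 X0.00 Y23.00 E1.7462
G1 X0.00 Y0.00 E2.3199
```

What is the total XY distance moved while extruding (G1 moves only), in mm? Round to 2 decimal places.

Sum the Euclidean lengths of each G1 segment: total = 93.00 mm.

93.00 mm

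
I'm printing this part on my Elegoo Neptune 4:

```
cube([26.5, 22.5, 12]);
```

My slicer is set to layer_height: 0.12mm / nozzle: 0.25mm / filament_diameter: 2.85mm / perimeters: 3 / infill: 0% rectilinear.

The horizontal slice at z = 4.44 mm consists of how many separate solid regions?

1

At z = 4.44 mm: the cube is present — its section is the full 26.5×22.5 rectangle. The result has 1 disconnected region.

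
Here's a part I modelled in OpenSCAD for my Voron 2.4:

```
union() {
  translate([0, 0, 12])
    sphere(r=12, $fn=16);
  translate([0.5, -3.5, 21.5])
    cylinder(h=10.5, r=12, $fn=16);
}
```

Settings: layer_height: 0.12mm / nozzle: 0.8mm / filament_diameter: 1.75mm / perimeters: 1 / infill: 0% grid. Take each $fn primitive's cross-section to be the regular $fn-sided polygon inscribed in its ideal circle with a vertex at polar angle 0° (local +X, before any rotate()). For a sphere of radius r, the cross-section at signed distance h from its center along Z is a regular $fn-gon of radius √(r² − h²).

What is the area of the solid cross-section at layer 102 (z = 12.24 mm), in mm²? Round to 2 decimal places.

At z = 12.24 mm: the r=12 sphere slices to a regular 16-gon of circumradius 11.998 (√(r²−h²) with h=0.24 from center) (area = (16/2)·11.998²·sin(360°/16) = 440.67 mm²); the cylinder at (0.5, -3.5) is absent (z outside [21.5, 32]); Taking the union: only the r=12 sphere is present, so the union is just that shape — area = 440.67 mm². Overall, the cross-section is a single solid region. Net area = 440.67 mm².

440.67 mm²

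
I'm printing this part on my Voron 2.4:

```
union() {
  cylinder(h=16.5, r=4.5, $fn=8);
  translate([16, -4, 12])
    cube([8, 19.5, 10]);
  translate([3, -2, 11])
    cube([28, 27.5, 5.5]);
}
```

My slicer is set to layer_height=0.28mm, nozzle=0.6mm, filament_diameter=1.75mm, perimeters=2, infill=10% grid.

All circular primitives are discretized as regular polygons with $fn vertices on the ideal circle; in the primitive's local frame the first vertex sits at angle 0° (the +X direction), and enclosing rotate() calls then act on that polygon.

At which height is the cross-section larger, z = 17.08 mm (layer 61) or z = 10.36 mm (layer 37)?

Layer 61 (z = 17.08): the cylinder does not reach this height (z outside [0, 16.5]); the cube at (16, -4) is present — its section is the full 8×19.5 rectangle (area 156.00 mm²); the cube at (3, -2) is absent (z outside [11, 16.5]); Merging all regions: only the 8×19.5 cube at (16, -4) is present, so the union is just that shape — area = 156.00 mm². So its area = 156.00 mm². Layer 37 (z = 10.36): the r=4.5 cylinder gives a regular 8-gon of circumradius 4.5 (constant along its height) (area = (8/2)·4.500²·sin(360°/8) = 57.28 mm²); the cube at (16, -4) does not reach this height (z outside [12, 22]); the cube at (3, -2) is not intersected at this z (z outside [11, 16.5]); Merging all regions: only the r=4.5 cylinder is present, so the union is just that shape — area = 57.28 mm². So its area = 57.28 mm². Layer 61 is larger (156.00 vs 57.28 mm²).

layer 61 (z = 17.08 mm)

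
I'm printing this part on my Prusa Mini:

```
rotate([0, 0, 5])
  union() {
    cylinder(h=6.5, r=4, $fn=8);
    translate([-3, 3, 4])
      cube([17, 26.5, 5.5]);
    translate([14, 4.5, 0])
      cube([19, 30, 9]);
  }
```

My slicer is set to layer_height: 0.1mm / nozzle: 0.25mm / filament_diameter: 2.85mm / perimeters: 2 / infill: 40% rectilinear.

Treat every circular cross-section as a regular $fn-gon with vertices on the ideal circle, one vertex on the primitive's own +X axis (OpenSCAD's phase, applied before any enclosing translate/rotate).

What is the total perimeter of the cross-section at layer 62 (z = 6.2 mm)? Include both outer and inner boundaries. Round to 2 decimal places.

149.44 mm

At z = 6.2 mm: the r=4 cylinder contributes a regular 8-gon of circumradius 4 (perimeter = 2·8·4.000·sin(180°/8) = 24.49 mm); the cube at (-3, 3) is present — its section is the full 17×26.5 rectangle (perimeter 87.00 mm); the 19×30 cube at (14, 4.5) contributes its full rectangle (perimeter 98.00 mm); Combining (union): the regions partially overlap (shared area 2.41 mm²), so the edge portions inside another operand are dropped and the merged outline is re-measured after clipping — boundary = 149.44 mm; (whole slice rotated 5° about Z — lengths, areas and connectivity unchanged). Overall, the cross-section is a single solid region. Total boundary length (outer) = 149.44 mm.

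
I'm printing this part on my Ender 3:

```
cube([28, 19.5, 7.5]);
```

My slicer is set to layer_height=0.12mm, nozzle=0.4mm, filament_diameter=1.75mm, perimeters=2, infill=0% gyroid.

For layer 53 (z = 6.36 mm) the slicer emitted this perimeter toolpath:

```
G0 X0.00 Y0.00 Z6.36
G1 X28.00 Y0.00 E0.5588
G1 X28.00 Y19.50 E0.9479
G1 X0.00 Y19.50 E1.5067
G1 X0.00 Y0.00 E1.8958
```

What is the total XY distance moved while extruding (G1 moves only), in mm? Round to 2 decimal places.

Sum the Euclidean lengths of each G1 segment: total = 95.00 mm.

95.00 mm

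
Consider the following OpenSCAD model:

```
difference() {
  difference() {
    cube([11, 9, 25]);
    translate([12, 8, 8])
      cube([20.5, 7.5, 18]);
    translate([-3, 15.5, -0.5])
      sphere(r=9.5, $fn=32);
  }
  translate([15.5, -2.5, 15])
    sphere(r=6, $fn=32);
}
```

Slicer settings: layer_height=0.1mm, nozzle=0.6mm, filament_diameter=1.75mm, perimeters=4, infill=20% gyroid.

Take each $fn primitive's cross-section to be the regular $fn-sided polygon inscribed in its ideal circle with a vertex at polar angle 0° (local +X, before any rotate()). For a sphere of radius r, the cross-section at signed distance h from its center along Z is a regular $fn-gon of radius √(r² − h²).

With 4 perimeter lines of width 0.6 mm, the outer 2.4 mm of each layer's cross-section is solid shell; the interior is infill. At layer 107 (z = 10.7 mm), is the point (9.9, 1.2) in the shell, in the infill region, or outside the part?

shell

At z = 10.7 mm: the cube (footprint 11×9) is included at this height; the cube at (12, 8) (footprint 20.5×7.5) is included at this height; the sphere at (-3, 15.5) does not reach this height (|z−center|=11.200 > r=9.5); After the difference (first − rest): starting from the 11×9 cube, the 20.5×7.5 cube at (12, 8) misses the remaining region (no effect) — 1 connected region; the sphere at (15.5, -2.5): section is a regular 32-gon, circumradius = √(r²−h²) = √(6²−4.3²) = 4.184; After the difference (first − rest): starting from the result so far, the r=6 sphere at (15.5, -2.5) misses the remaining region (no effect) — 1 connected region. Overall, the cross-section is a single solid region. The nearest boundary edge runs (11.00, 9.00)→(11.00, 0.00); distance from the point to it = 1.10 mm. The point is inside the cross-section, 1.10 mm from the nearest boundary — within the 2.4 mm shell band (4 × 0.6).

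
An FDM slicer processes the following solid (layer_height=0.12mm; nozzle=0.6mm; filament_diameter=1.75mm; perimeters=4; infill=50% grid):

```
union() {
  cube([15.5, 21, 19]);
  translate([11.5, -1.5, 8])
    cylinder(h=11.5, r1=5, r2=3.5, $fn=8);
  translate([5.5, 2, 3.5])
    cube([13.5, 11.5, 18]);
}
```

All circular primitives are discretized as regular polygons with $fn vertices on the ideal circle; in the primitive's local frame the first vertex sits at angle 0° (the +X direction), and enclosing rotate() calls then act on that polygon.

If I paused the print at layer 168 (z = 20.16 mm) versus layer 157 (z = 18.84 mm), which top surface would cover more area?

Layer 168 (z = 20.16): the cube is not intersected at this z (z outside [0, 19]); the cone at (11.5, -1.5) is absent (z outside [8, 19.5]); the cube at (5.5, 2) (footprint 13.5×11.5) is included at this height (area 155.25 mm²); Merging all regions: only the 13.5×11.5 cube at (5.5, 2) is present, so the union is just that shape — area = 155.25 mm². So its area = 155.25 mm². Layer 157 (z = 18.84): the 15.5×21 cube contributes its full rectangle (area 325.50 mm²); the cone at (11.5, -1.5): at t=0.943 of its height the radius interpolates to r₁+(r₂−r₁)t = 3.586, giving a regular 8-gon of that circumradius (area = (8/2)·3.586²·sin(360°/8) = 36.37 mm²); the cube at (5.5, 2) is present — its section is the full 13.5×11.5 rectangle (area 155.25 mm²); Combining (union): the regions partially overlap — summed areas 517.12 mm² minus the doubly-counted overlap 123.36 mm² gives 393.76 mm² — area = 393.76 mm². So its area = 393.76 mm². Layer 157 is larger (393.76 vs 155.25 mm²).

layer 157 (z = 18.84 mm)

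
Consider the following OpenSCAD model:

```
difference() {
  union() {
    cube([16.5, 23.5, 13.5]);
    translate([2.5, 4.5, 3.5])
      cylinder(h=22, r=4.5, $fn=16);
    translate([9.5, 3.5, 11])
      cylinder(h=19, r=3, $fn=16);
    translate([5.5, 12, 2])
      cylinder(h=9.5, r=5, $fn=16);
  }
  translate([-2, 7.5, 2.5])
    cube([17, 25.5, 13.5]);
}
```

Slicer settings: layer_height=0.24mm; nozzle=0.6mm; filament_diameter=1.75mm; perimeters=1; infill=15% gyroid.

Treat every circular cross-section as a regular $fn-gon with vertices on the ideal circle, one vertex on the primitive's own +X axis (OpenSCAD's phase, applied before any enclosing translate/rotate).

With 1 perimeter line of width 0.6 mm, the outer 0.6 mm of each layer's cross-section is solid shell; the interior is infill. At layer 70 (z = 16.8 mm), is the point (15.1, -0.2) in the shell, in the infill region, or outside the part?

outside

At z = 16.8 mm: the cube does not reach this height (z outside [0, 13.5]); the cylinder at (2.5, 4.5): section is a regular 16-gon, circumradius r=4.5; the r=3 cylinder at (9.5, 3.5) gives a regular 16-gon of circumradius 3 (constant along its height); the cylinder at (5.5, 12) does not reach this height (z outside [2, 11.5]); Taking the union: the regions partially overlap (shared area 0.49 mm²), so overlapping operands fuse into one piece — 1 connected region; the cube at (-2, 7.5) is not intersected at this z (z outside [2.5, 16]); After the difference (first − rest): none of the subtracted shapes is present at this height, so that combined region is unchanged — 1 connected region. Overall, the cross-section is a single solid region. The nearest boundary edge runs (12.27, 2.35)→(11.62, 1.38); distance from the point to it = 3.77 mm. The point is not inside any of the regions above, so it lies outside the cross-section (3.77 mm from the nearest boundary).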